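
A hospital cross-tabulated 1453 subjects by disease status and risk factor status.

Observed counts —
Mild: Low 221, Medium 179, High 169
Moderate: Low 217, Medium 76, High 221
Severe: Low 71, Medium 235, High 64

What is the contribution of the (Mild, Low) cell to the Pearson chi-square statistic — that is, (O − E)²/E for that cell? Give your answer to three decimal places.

Row total (Mild) = 569; column total (Low) = 509; N = 1453.
Expected count E = 569 × 509 / 1453 = 199.3262.
Contribution = (O − E)²/E = (221 − 199.3262)² / 199.3262 = 2.357.

2.357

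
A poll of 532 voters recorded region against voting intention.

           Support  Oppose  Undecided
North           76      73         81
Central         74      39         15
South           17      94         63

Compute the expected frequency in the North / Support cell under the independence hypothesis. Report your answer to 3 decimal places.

72.199

Row total (North) = 230; column total (Support) = 167; grand total N = 532.
Expected count = (row total × column total) / N = 230 × 167 / 532 = 72.199.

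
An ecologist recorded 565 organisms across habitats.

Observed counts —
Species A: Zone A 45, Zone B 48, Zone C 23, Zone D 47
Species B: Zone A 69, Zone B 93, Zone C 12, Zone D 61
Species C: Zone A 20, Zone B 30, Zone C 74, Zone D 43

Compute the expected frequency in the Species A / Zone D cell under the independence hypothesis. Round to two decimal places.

Row total (Species A) = 163; column total (Zone D) = 151; grand total N = 565.
Expected count = (row total × column total) / N = 163 × 151 / 565 = 43.56.

43.56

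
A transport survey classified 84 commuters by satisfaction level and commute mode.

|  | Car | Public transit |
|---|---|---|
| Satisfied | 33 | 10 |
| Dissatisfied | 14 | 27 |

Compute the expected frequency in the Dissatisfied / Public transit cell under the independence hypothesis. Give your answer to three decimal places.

Row total (Dissatisfied) = 41; column total (Public transit) = 37; grand total N = 84.
Expected count = (row total × column total) / N = 41 × 37 / 84 = 18.060.

18.060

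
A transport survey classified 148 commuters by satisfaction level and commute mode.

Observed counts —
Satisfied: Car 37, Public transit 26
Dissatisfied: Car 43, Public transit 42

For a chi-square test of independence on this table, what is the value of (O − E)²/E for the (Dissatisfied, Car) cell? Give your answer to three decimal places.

Row total (Dissatisfied) = 85; column total (Car) = 80; N = 148.
Expected count E = 85 × 80 / 148 = 45.9459.
Contribution = (O − E)²/E = (43 − 45.9459)² / 45.9459 = 0.189.

0.189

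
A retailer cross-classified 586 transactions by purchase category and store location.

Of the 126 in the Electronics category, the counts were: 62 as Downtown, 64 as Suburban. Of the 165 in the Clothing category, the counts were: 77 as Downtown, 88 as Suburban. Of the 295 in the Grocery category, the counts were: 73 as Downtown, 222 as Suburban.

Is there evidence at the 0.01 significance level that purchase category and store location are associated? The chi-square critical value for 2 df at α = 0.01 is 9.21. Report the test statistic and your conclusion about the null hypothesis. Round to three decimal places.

Row totals: 126, 165, 295. Column totals: 212, 374. Grand total N = 586.
Expected counts (row total × column total / N):
  Electronics, Downtown: 126×212/586 = 45.5836
  Electronics, Suburban: 126×374/586 = 80.4164
  Clothing, Downtown: 165×212/586 = 59.6928
  Clothing, Suburban: 165×374/586 = 105.3072
  Grocery, Downtown: 295×212/586 = 106.7235
  Grocery, Suburban: 295×374/586 = 188.2765
Contributions (O − E)²/E:
  (62 − 45.5836)²/45.5836 = 5.9122
  (64 − 80.4164)²/80.4164 = 3.3513
  (77 − 59.6928)²/59.6928 = 5.0180
  (88 − 105.3072)²/105.3072 = 2.8444
  (73 − 106.7235)²/106.7235 = 10.6563
  (222 − 188.2765)²/188.2765 = 6.0404
χ² = 5.9122 + 3.3513 + 5.0180 + 2.8444 + 10.6563 + 6.0404 = 33.823
df = (3−1)(2−1) = 2. Since 33.823 > 9.21, reject the null hypothesis of independence at α = 0.01.

33.823; reject H₀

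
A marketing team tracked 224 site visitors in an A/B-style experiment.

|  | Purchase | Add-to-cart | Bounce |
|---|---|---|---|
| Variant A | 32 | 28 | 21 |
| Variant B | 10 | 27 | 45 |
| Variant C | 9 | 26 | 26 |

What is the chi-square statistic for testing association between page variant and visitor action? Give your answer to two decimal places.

25.08

Row totals: 81, 82, 61. Column totals: 51, 81, 92. Grand total N = 224.
Expected counts (row total × column total / N):
  Variant A, Purchase: 81×51/224 = 18.442
  Variant A, Add-to-cart: 81×81/224 = 29.290
  Variant A, Bounce: 81×92/224 = 33.268
  Variant B, Purchase: 82×51/224 = 18.670
  Variant B, Add-to-cart: 82×81/224 = 29.652
  Variant B, Bounce: 82×92/224 = 33.679
  Variant C, Purchase: 61×51/224 = 13.888
  Variant C, Add-to-cart: 61×81/224 = 22.058
  Variant C, Bounce: 61×92/224 = 25.054
Contributions (O − E)²/E:
  (32 − 18.442)²/18.442 = 9.9674
  (28 − 29.290)²/29.290 = 0.0568
  (21 − 33.268)²/33.268 = 4.5240
  (10 − 18.670)²/18.670 = 4.0262
  (27 − 29.652)²/29.652 = 0.2372
  (45 − 33.679)²/33.679 = 3.8055
  (9 − 13.888)²/13.888 = 1.7204
  (26 − 22.058)²/22.058 = 0.7045
  (26 − 25.054)²/25.054 = 0.0357
χ² = 9.9674 + 0.0568 + 4.5240 + 4.0262 + 0.2372 + 3.8055 + 1.7204 + 0.7045 + 0.0357 = 25.08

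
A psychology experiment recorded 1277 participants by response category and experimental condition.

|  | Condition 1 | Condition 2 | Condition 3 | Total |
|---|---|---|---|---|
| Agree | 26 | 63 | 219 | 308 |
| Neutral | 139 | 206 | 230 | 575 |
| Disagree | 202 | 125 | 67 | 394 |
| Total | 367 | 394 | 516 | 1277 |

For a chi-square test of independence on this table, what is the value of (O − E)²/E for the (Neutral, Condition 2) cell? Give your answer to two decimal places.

4.61

Row total (Neutral) = 575; column total (Condition 2) = 394; N = 1277.
Expected count E = 575 × 394 / 1277 = 177.4080.
Contribution = (O − E)²/E = (206 − 177.4080)² / 177.4080 = 4.61.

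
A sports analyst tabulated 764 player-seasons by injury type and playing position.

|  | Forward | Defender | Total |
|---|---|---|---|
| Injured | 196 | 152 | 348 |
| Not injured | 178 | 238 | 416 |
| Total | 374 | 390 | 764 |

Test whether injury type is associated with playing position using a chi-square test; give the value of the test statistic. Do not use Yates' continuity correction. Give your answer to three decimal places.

Grand total N = 764.
Expected counts (row total × column total / N):
  Injured, Forward: 348×374/764 = 170.3560
  Injured, Defender: 348×390/764 = 177.6440
  Not injured, Forward: 416×374/764 = 203.6440
  Not injured, Defender: 416×390/764 = 212.3560
Contributions (O − E)²/E:
  (196 − 170.3560)²/170.3560 = 3.8602
  (152 − 177.6440)²/177.6440 = 3.7019
  (178 − 203.6440)²/203.6440 = 3.2292
  (238 − 212.3560)²/212.3560 = 3.0968
χ² = 3.8602 + 3.7019 + 3.2292 + 3.0968 = 13.888

13.888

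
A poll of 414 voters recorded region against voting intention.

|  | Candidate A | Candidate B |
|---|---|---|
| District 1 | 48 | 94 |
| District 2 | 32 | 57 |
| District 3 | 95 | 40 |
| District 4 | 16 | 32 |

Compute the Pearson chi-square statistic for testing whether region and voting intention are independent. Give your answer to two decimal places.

Row totals: 142, 89, 135, 48. Column totals: 191, 223. Grand total N = 414.
Expected counts (row total × column total / N):
  District 1, Candidate A: 142×191/414 = 65.512
  District 1, Candidate B: 142×223/414 = 76.488
  District 2, Candidate A: 89×191/414 = 41.060
  District 2, Candidate B: 89×223/414 = 47.940
  District 3, Candidate A: 135×191/414 = 62.283
  District 3, Candidate B: 135×223/414 = 72.717
  District 4, Candidate A: 48×191/414 = 22.145
  District 4, Candidate B: 48×223/414 = 25.855
Contributions (O − E)²/E:
  (48 − 65.512)²/65.512 = 4.6811
  (94 − 76.488)²/76.488 = 4.0094
  (32 − 41.060)²/41.060 = 1.9991
  (57 − 47.940)²/47.940 = 1.7122
  (95 − 62.283)²/62.283 = 17.1861
  (40 − 72.717)²/72.717 = 14.7201
  (16 − 22.145)²/22.145 = 1.7052
  (32 − 25.855)²/25.855 = 1.4605
χ² = 4.6811 + 4.0094 + 1.9991 + 1.7122 + 17.1861 + 14.7201 + 1.7052 + 1.4605 = 47.47

47.47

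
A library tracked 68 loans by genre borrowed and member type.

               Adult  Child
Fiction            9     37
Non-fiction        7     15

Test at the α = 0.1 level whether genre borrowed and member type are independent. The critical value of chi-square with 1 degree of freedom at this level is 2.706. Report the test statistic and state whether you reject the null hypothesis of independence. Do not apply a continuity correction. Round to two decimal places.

1.24; fail to reject H₀

Row totals: 46, 22. Column totals: 16, 52. Grand total N = 68.
Expected counts (row total × column total / N):
  Fiction, Adult: 46×16/68 = 10.824
  Fiction, Child: 46×52/68 = 35.176
  Non-fiction, Adult: 22×16/68 = 5.176
  Non-fiction, Child: 22×52/68 = 16.824
Contributions (O − E)²/E:
  (9 − 10.824)²/10.824 = 0.3074
  (37 − 35.176)²/35.176 = 0.0946
  (7 − 5.176)²/5.176 = 0.6428
  (15 − 16.824)²/16.824 = 0.1978
χ² = 0.3074 + 0.0946 + 0.6428 + 0.1978 = 1.24
df = (2−1)(2−1) = 1. Since 1.24 < 2.706, fail to reject the null hypothesis of independence at α = 0.1.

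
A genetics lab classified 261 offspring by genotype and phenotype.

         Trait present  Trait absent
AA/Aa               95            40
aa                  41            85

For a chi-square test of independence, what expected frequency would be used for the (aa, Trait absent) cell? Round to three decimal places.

Row total (aa) = 126; column total (Trait absent) = 125; grand total N = 261.
Expected count = (row total × column total) / N = 126 × 125 / 261 = 60.345.

60.345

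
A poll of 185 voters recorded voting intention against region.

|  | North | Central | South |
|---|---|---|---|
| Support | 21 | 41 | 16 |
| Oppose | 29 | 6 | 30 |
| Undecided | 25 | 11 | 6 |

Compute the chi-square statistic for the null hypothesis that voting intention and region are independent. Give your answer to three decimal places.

Row totals: 78, 65, 42. Column totals: 75, 58, 52. Grand total N = 185.
Expected counts (row total × column total / N):
  Support, North: 78×75/185 = 31.6216
  Support, Central: 78×58/185 = 24.4541
  Support, South: 78×52/185 = 21.9243
  Oppose, North: 65×75/185 = 26.3514
  Oppose, Central: 65×58/185 = 20.3784
  Oppose, South: 65×52/185 = 18.2703
  Undecided, North: 42×75/185 = 17.0270
  Undecided, Central: 42×58/185 = 13.1676
  Undecided, South: 42×52/185 = 11.8054
Contributions (O − E)²/E:
  (21 − 31.6216)²/31.6216 = 3.5678
  (41 − 24.4541)²/24.4541 = 11.1951
  (16 − 21.9243)²/21.9243 = 1.6008
  (29 − 26.3514)²/26.3514 = 0.2662
  (6 − 20.3784)²/20.3784 = 10.1450
  (30 − 18.2703)²/18.2703 = 7.5306
  (25 − 17.0270)²/17.0270 = 3.7334
  (11 − 13.1676)²/13.1676 = 0.3568
  (6 − 11.8054)²/11.8054 = 2.8549
χ² = 3.5678 + 11.1951 + 1.6008 + 0.2662 + 10.1450 + 7.5306 + 3.7334 + 0.3568 + 2.8549 = 41.251

41.251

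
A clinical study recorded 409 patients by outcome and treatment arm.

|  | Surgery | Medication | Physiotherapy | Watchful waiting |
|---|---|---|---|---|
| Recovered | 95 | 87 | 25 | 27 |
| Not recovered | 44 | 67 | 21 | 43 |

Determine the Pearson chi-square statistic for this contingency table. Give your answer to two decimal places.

17.16

Row totals: 234, 175. Column totals: 139, 154, 46, 70. Grand total N = 409.
Expected counts (row total × column total / N):
  Recovered, Surgery: 234×139/409 = 79.526
  Recovered, Medication: 234×154/409 = 88.108
  Recovered, Physiotherapy: 234×46/409 = 26.318
  Recovered, Watchful waiting: 234×70/409 = 40.049
  Not recovered, Surgery: 175×139/409 = 59.474
  Not recovered, Medication: 175×154/409 = 65.892
  Not recovered, Physiotherapy: 175×46/409 = 19.682
  Not recovered, Watchful waiting: 175×70/409 = 29.951
Contributions (O − E)²/E:
  (95 − 79.526)²/79.526 = 3.0109
  (87 − 88.108)²/88.108 = 0.0139
  (25 − 26.318)²/26.318 = 0.0660
  (27 − 40.049)²/40.049 = 4.2517
  (44 − 59.474)²/59.474 = 4.0260
  (67 − 65.892)²/65.892 = 0.0186
  (21 − 19.682)²/19.682 = 0.0883
  (43 − 29.951)²/29.951 = 5.6852
χ² = 3.0109 + 0.0139 + 0.0660 + 4.2517 + 4.0260 + 0.0186 + 0.0883 + 5.6852 = 17.16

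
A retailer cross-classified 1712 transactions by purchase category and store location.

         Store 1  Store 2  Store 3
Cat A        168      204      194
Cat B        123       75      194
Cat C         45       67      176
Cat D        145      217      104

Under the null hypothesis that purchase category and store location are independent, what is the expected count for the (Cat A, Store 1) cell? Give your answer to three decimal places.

159.022

Row total (Cat A) = 566; column total (Store 1) = 481; grand total N = 1712.
Expected count = (row total × column total) / N = 566 × 481 / 1712 = 159.022.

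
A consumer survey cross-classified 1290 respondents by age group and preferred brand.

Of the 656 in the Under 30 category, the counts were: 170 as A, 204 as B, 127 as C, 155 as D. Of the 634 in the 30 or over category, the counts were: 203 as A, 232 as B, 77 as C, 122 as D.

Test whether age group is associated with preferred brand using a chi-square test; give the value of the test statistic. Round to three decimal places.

20.535

Row totals: 656, 634. Column totals: 373, 436, 204, 277. Grand total N = 1290.
Expected counts (row total × column total / N):
  Under 30, A: 656×373/1290 = 189.6806
  Under 30, B: 656×436/1290 = 221.7178
  Under 30, C: 656×204/1290 = 103.7395
  Under 30, D: 656×277/1290 = 140.8620
  30 or over, A: 634×373/1290 = 183.3194
  30 or over, B: 634×436/1290 = 214.2822
  30 or over, C: 634×204/1290 = 100.2605
  30 or over, D: 634×277/1290 = 136.1380
Contributions (O − E)²/E:
  (170 − 189.6806)²/189.6806 = 2.0420
  (204 − 221.7178)²/221.7178 = 1.4159
  (127 − 103.7395)²/103.7395 = 5.2155
  (155 − 140.8620)²/140.8620 = 1.4190
  (203 − 183.3194)²/183.3194 = 2.1128
  (232 − 214.2822)²/214.2822 = 1.4650
  (77 − 100.2605)²/100.2605 = 5.3965
  (122 − 136.1380)²/136.1380 = 1.4682
χ² = 2.0420 + 1.4159 + 5.2155 + 1.4190 + 2.1128 + 1.4650 + 5.3965 + 1.4682 = 20.535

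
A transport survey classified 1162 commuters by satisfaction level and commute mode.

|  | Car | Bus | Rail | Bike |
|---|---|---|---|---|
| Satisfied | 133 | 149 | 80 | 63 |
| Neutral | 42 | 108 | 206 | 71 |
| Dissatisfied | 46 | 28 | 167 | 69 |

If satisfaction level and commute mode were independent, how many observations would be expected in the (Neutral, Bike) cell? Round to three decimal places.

74.596

Row total (Neutral) = 427; column total (Bike) = 203; grand total N = 1162.
Expected count = (row total × column total) / N = 427 × 203 / 1162 = 74.596.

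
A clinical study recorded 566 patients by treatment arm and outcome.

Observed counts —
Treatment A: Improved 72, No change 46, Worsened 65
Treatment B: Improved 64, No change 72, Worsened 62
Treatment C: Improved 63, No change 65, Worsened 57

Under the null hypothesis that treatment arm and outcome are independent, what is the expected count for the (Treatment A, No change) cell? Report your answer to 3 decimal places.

59.168

Row total (Treatment A) = 183; column total (No change) = 183; grand total N = 566.
Expected count = (row total × column total) / N = 183 × 183 / 566 = 59.168.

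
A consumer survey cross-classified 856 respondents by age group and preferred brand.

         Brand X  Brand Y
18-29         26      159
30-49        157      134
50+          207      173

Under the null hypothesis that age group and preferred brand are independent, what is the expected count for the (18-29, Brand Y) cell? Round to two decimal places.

Row total (18-29) = 185; column total (Brand Y) = 466; grand total N = 856.
Expected count = (row total × column total) / N = 185 × 466 / 856 = 100.71.

100.71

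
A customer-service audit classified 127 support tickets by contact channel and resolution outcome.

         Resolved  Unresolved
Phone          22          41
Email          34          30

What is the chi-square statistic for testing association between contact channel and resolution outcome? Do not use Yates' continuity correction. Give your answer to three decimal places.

4.268

Row totals: 63, 64. Column totals: 56, 71. Grand total N = 127.
Expected counts (row total × column total / N):
  Phone, Resolved: 63×56/127 = 27.7795
  Phone, Unresolved: 63×71/127 = 35.2205
  Email, Resolved: 64×56/127 = 28.2205
  Email, Unresolved: 64×71/127 = 35.7795
Contributions (O − E)²/E:
  (22 − 27.7795)²/27.7795 = 1.2024
  (41 − 35.2205)²/35.2205 = 0.9484
  (34 − 28.2205)²/28.2205 = 1.1836
  (30 − 35.7795)²/35.7795 = 0.9336
χ² = 1.2024 + 0.9484 + 1.1836 + 0.9336 = 4.268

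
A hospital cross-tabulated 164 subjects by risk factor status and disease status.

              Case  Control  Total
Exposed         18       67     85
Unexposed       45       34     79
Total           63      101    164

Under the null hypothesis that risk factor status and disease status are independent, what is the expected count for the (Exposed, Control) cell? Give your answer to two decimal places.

52.35

Row total (Exposed) = 85; column total (Control) = 101; grand total N = 164.
Expected count = (row total × column total) / N = 85 × 101 / 164 = 52.35.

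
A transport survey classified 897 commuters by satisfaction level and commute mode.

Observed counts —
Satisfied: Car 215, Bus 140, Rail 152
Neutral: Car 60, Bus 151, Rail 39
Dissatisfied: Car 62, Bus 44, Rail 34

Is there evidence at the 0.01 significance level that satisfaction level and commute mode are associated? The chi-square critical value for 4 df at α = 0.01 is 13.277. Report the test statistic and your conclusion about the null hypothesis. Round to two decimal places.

80.69; reject H₀

Row totals: 507, 250, 140. Column totals: 337, 335, 225. Grand total N = 897.
Expected counts (row total × column total / N):
  Satisfied, Car: 507×337/897 = 190.478
  Satisfied, Bus: 507×335/897 = 189.348
  Satisfied, Rail: 507×225/897 = 127.174
  Neutral, Car: 250×337/897 = 93.924
  Neutral, Bus: 250×335/897 = 93.367
  Neutral, Rail: 250×225/897 = 62.709
  Dissatisfied, Car: 140×337/897 = 52.598
  Dissatisfied, Bus: 140×335/897 = 52.285
  Dissatisfied, Rail: 140×225/897 = 35.117
Contributions (O − E)²/E:
  (215 − 190.478)²/190.478 = 3.1569
  (140 − 189.348)²/189.348 = 12.8611
  (152 − 127.174)²/127.174 = 4.8464
  (60 − 93.924)²/93.924 = 12.2529
  (151 − 93.367)²/93.367 = 35.5753
  (39 − 62.709)²/62.709 = 8.9639
  (62 − 52.598)²/52.598 = 1.6806
  (44 − 52.285)²/52.285 = 1.3128
  (34 − 35.117)²/35.117 = 0.0355
χ² = 3.1569 + 12.8611 + 4.8464 + 12.2529 + 35.5753 + 8.9639 + 1.6806 + 1.3128 + 0.0355 = 80.69
df = (3−1)(3−1) = 4. Since 80.69 > 13.277, reject the null hypothesis of independence at α = 0.01.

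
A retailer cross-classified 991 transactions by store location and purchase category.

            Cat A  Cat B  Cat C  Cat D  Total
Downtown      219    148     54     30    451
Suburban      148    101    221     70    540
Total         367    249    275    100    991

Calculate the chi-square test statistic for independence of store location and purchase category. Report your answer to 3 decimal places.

Grand total N = 991.
Expected counts (row total × column total / N):
  Downtown, Cat A: 451×367/991 = 167.0202
  Downtown, Cat B: 451×249/991 = 113.3189
  Downtown, Cat C: 451×275/991 = 125.1514
  Downtown, Cat D: 451×100/991 = 45.5096
  Suburban, Cat A: 540×367/991 = 199.9798
  Suburban, Cat B: 540×249/991 = 135.6811
  Suburban, Cat C: 540×275/991 = 149.8486
  Suburban, Cat D: 540×100/991 = 54.4904
Contributions (O − E)²/E:
  (219 − 167.0202)²/167.0202 = 16.1771
  (148 − 113.3189)²/113.3189 = 10.6141
  (54 − 125.1514)²/125.1514 = 40.4512
  (30 − 45.5096)²/45.5096 = 5.2856
  (148 − 199.9798)²/199.9798 = 13.5109
  (101 − 135.6811)²/135.6811 = 8.8647
  (221 − 149.8486)²/149.8486 = 33.7842
  (70 − 54.4904)²/54.4904 = 4.4145
χ² = 16.1771 + 10.6141 + 40.4512 + 5.2856 + 13.5109 + 8.8647 + 33.7842 + 4.4145 = 133.102

133.102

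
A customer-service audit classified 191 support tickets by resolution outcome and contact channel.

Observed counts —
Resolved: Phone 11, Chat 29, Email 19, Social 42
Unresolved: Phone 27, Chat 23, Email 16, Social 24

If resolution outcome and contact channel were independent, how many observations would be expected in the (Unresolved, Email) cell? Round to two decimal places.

16.49

Row total (Unresolved) = 90; column total (Email) = 35; grand total N = 191.
Expected count = (row total × column total) / N = 90 × 35 / 191 = 16.49.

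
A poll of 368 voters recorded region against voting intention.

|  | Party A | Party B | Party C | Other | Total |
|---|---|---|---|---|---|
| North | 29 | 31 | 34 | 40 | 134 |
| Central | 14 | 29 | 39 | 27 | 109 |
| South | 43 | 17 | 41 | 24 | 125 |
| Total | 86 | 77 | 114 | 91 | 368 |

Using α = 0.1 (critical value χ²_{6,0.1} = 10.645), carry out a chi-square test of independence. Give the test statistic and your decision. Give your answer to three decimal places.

Grand total N = 368.
Expected counts (row total × column total / N):
  North, Party A: 134×86/368 = 31.3152
  North, Party B: 134×77/368 = 28.0380
  North, Party C: 134×114/368 = 41.5109
  North, Other: 134×91/368 = 33.1359
  Central, Party A: 109×86/368 = 25.4728
  Central, Party B: 109×77/368 = 22.8071
  Central, Party C: 109×114/368 = 33.7663
  Central, Other: 109×91/368 = 26.9538
  South, Party A: 125×86/368 = 29.2120
  South, Party B: 125×77/368 = 26.1549
  South, Party C: 125×114/368 = 38.7228
  South, Other: 125×91/368 = 30.9103
Contributions (O − E)²/E:
  (29 − 31.3152)²/31.3152 = 0.1712
  (31 − 28.0380)²/28.0380 = 0.3129
  (34 − 41.5109)²/41.5109 = 1.3590
  (40 − 33.1359)²/33.1359 = 1.4219
  (14 − 25.4728)²/25.4728 = 5.1673
  (29 − 22.8071)²/22.8071 = 1.6816
  (39 − 33.7663)²/33.7663 = 0.8112
  (27 − 26.9538)²/26.9538 = 0.0001
  (43 − 29.2120)²/29.2120 = 6.5079
  (17 − 26.1549)²/26.1549 = 3.2045
  (41 − 38.7228)²/38.7228 = 0.1339
  (24 − 30.9103)²/30.9103 = 1.5449
χ² = 0.1712 + 0.3129 + 1.3590 + 1.4219 + 5.1673 + 1.6816 + 0.8112 + 0.0001 + 6.5079 + 3.2045 + 0.1339 + 1.5449 = 22.316
df = (3−1)(4−1) = 6. Since 22.316 > 10.645, reject the null hypothesis of independence at α = 0.1.

22.316; reject H₀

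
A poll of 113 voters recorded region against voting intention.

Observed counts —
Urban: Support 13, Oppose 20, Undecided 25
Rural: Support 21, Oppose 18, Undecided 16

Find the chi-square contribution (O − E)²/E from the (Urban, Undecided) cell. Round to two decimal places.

Row total (Urban) = 58; column total (Undecided) = 41; N = 113.
Expected count E = 58 × 41 / 113 = 21.044.
Contribution = (O − E)²/E = (25 − 21.044)² / 21.044 = 0.74.

0.74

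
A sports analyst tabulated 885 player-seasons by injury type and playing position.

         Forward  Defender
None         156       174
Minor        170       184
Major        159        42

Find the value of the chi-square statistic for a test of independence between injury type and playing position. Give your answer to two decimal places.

62.05

Row totals: 330, 354, 201. Column totals: 485, 400. Grand total N = 885.
Expected counts (row total × column total / N):
  None, Forward: 330×485/885 = 180.847
  None, Defender: 330×400/885 = 149.153
  Minor, Forward: 354×485/885 = 194.000
  Minor, Defender: 354×400/885 = 160.000
  Major, Forward: 201×485/885 = 110.153
  Major, Defender: 201×400/885 = 90.847
Contributions (O − E)²/E:
  (156 − 180.847)²/180.847 = 3.4138
  (174 − 149.153)²/149.153 = 4.1392
  (170 − 194.000)²/194.000 = 2.9691
  (184 − 160.000)²/160.000 = 3.6000
  (159 − 110.153)²/110.153 = 21.6610
  (42 − 90.847)²/90.847 = 26.2643
χ² = 3.4138 + 4.1392 + 2.9691 + 3.6000 + 21.6610 + 26.2643 = 62.05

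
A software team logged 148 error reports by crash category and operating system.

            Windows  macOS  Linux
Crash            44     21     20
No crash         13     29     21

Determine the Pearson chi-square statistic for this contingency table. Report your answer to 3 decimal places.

Row totals: 85, 63. Column totals: 57, 50, 41. Grand total N = 148.
Expected counts (row total × column total / N):
  Crash, Windows: 85×57/148 = 32.7365
  Crash, macOS: 85×50/148 = 28.7162
  Crash, Linux: 85×41/148 = 23.5473
  No crash, Windows: 63×57/148 = 24.2635
  No crash, macOS: 63×50/148 = 21.2838
  No crash, Linux: 63×41/148 = 17.4527
Contributions (O − E)²/E:
  (44 − 32.7365)²/32.7365 = 3.8754
  (21 − 28.7162)²/28.7162 = 2.0734
  (20 − 23.5473)²/23.5473 = 0.5344
  (13 − 24.2635)²/24.2635 = 5.2287
  (29 − 21.2838)²/21.2838 = 2.7974
  (21 − 17.4527)²/17.4527 = 0.7210
χ² = 3.8754 + 2.0734 + 0.5344 + 5.2287 + 2.7974 + 0.7210 = 15.230

15.230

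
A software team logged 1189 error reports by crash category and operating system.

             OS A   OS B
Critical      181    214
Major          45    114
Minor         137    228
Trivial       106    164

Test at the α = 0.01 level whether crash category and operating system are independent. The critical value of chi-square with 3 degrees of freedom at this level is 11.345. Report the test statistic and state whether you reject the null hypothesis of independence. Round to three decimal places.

Row totals: 395, 159, 365, 270. Column totals: 469, 720. Grand total N = 1189.
Expected counts (row total × column total / N):
  Critical, OS A: 395×469/1189 = 155.8074
  Critical, OS B: 395×720/1189 = 239.1926
  Major, OS A: 159×469/1189 = 62.7174
  Major, OS B: 159×720/1189 = 96.2826
  Minor, OS A: 365×469/1189 = 143.9739
  Minor, OS B: 365×720/1189 = 221.0261
  Trivial, OS A: 270×469/1189 = 106.5013
  Trivial, OS B: 270×720/1189 = 163.4987
Contributions (O − E)²/E:
  (181 − 155.8074)²/155.8074 = 4.0734
  (214 − 239.1926)²/239.1926 = 2.6534
  (45 − 62.7174)²/62.7174 = 5.0051
  (114 − 96.2826)²/96.2826 = 3.2603
  (137 − 143.9739)²/143.9739 = 0.3378
  (228 − 221.0261)²/221.0261 = 0.2200
  (106 − 106.5013)²/106.5013 = 0.0024
  (164 − 163.4987)²/163.4987 = 0.0015
χ² = 4.0734 + 2.6534 + 5.0051 + 3.2603 + 0.3378 + 0.2200 + 0.0024 + 0.0015 = 15.554
df = (4−1)(2−1) = 3. Since 15.554 > 11.345, reject the null hypothesis of independence at α = 0.01.

15.554; reject H₀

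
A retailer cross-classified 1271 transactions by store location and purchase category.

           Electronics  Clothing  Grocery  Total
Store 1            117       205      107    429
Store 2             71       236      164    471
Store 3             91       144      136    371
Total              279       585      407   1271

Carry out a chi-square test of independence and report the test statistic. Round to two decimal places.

33.35

Grand total N = 1271.
Expected counts (row total × column total / N):
  Store 1, Electronics: 429×279/1271 = 94.171
  Store 1, Clothing: 429×585/1271 = 197.455
  Store 1, Grocery: 429×407/1271 = 137.375
  Store 2, Electronics: 471×279/1271 = 103.390
  Store 2, Clothing: 471×585/1271 = 216.786
  Store 2, Grocery: 471×407/1271 = 150.824
  Store 3, Electronics: 371×279/1271 = 81.439
  Store 3, Clothing: 371×585/1271 = 170.759
  Store 3, Grocery: 371×407/1271 = 118.802
Contributions (O − E)²/E:
  (117 − 94.171)²/94.171 = 5.5342
  (205 − 197.455)²/197.455 = 0.2883
  (107 − 137.375)²/137.375 = 6.7162
  (71 − 103.390)²/103.390 = 10.1471
  (236 − 216.786)²/216.786 = 1.7030
  (164 − 150.824)²/150.824 = 1.1511
  (91 − 81.439)²/81.439 = 1.1225
  (144 − 170.759)²/170.759 = 4.1933
  (136 − 118.802)²/118.802 = 2.4896
χ² = 5.5342 + 0.2883 + 6.7162 + 10.1471 + 1.7030 + 1.1511 + 1.1225 + 4.1933 + 2.4896 = 33.35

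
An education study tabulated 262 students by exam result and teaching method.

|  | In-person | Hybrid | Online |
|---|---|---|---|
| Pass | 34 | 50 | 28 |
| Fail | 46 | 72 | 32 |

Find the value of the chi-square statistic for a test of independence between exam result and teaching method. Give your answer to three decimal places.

Row totals: 112, 150. Column totals: 80, 122, 60. Grand total N = 262.
Expected counts (row total × column total / N):
  Pass, In-person: 112×80/262 = 34.1985
  Pass, Hybrid: 112×122/262 = 52.1527
  Pass, Online: 112×60/262 = 25.6489
  Fail, In-person: 150×80/262 = 45.8015
  Fail, Hybrid: 150×122/262 = 69.8473
  Fail, Online: 150×60/262 = 34.3511
Contributions (O − E)²/E:
  (34 − 34.1985)²/34.1985 = 0.0012
  (50 − 52.1527)²/52.1527 = 0.0889
  (28 − 25.6489)²/25.6489 = 0.2155
  (46 − 45.8015)²/45.8015 = 0.0009
  (72 − 69.8473)²/69.8473 = 0.0663
  (32 − 34.3511)²/34.3511 = 0.1609
χ² = 0.0012 + 0.0889 + 0.2155 + 0.0009 + 0.0663 + 0.1609 = 0.534

0.534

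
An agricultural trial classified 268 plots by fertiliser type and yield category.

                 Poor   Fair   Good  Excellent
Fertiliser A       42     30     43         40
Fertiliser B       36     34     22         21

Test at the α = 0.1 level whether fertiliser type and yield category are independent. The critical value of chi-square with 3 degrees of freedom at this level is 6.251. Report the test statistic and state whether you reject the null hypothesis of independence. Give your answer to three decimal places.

Row totals: 155, 113. Column totals: 78, 64, 65, 61. Grand total N = 268.
Expected counts (row total × column total / N):
  Fertiliser A, Poor: 155×78/268 = 45.1119
  Fertiliser A, Fair: 155×64/268 = 37.0149
  Fertiliser A, Good: 155×65/268 = 37.5933
  Fertiliser A, Excellent: 155×61/268 = 35.2799
  Fertiliser B, Poor: 113×78/268 = 32.8881
  Fertiliser B, Fair: 113×64/268 = 26.9851
  Fertiliser B, Good: 113×65/268 = 27.4067
  Fertiliser B, Excellent: 113×61/268 = 25.7201
Contributions (O − E)²/E:
  (42 − 45.1119)²/45.1119 = 0.2147
  (30 − 37.0149)²/37.0149 = 1.3294
  (43 − 37.5933)²/37.5933 = 0.7776
  (40 − 35.2799)²/35.2799 = 0.6315
  (36 − 32.8881)²/32.8881 = 0.2945
  (34 − 26.9851)²/26.9851 = 1.8236
  (22 − 27.4067)²/27.4067 = 1.0666
  (21 − 25.7201)²/25.7201 = 0.8662
χ² = 0.2147 + 1.3294 + 0.7776 + 0.6315 + 0.2945 + 1.8236 + 1.0666 + 0.8662 = 7.004
df = (2−1)(4−1) = 3. Since 7.004 > 6.251, reject the null hypothesis of independence at α = 0.1.

7.004; reject H₀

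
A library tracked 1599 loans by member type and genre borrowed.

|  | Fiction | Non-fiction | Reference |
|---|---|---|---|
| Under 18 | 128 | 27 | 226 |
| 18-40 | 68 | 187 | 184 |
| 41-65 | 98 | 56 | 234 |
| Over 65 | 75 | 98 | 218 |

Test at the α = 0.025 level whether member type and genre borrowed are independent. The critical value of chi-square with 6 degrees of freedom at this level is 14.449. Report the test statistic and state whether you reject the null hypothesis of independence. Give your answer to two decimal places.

177.84; reject H₀

Row totals: 381, 439, 388, 391. Column totals: 369, 368, 862. Grand total N = 1599.
Expected counts (row total × column total / N):
  Under 18, Fiction: 381×369/1599 = 87.9231
  Under 18, Non-fiction: 381×368/1599 = 87.6848
  Under 18, Reference: 381×862/1599 = 205.3921
  18-40, Fiction: 439×369/1599 = 101.3077
  18-40, Non-fiction: 439×368/1599 = 101.0331
  18-40, Reference: 439×862/1599 = 236.6592
  41-65, Fiction: 388×369/1599 = 89.5385
  41-65, Non-fiction: 388×368/1599 = 89.2958
  41-65, Reference: 388×862/1599 = 209.1657
  Over 65, Fiction: 391×369/1599 = 90.2308
  Over 65, Non-fiction: 391×368/1599 = 89.9862
  Over 65, Reference: 391×862/1599 = 210.7830
Contributions (O − E)²/E:
  (128 − 87.9231)²/87.9231 = 18.2678
  (27 − 87.6848)²/87.6848 = 41.9987
  (226 − 205.3921)²/205.3921 = 2.0677
  (68 − 101.3077)²/101.3077 = 10.9508
  (187 − 101.0331)²/101.0331 = 73.1474
  (184 − 236.6592)²/236.6592 = 11.7172
  (98 − 89.5385)²/89.5385 = 0.7996
  (56 − 89.2958)²/89.2958 = 12.4150
  (234 − 209.1657)²/209.1657 = 2.9486
  (75 − 90.2308)²/90.2308 = 2.5709
  (98 − 89.9862)²/89.9862 = 0.7137
  (218 − 210.7830)²/210.7830 = 0.2471
χ² = 18.2678 + 41.9987 + 2.0677 + 10.9508 + 73.1474 + 11.7172 + 0.7996 + 12.4150 + 2.9486 + 2.5709 + 0.7137 + 0.2471 = 177.84
df = (4−1)(3−1) = 6. Since 177.84 > 14.449, reject the null hypothesis of independence at α = 0.025.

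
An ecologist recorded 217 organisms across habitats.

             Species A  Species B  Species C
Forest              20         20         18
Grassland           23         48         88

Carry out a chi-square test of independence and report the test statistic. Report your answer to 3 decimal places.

Row totals: 58, 159. Column totals: 43, 68, 106. Grand total N = 217.
Expected counts (row total × column total / N):
  Forest, Species A: 58×43/217 = 11.4931
  Forest, Species B: 58×68/217 = 18.1751
  Forest, Species C: 58×106/217 = 28.3318
  Grassland, Species A: 159×43/217 = 31.5069
  Grassland, Species B: 159×68/217 = 49.8249
  Grassland, Species C: 159×106/217 = 77.6682
Contributions (O − E)²/E:
  (20 − 11.4931)²/11.4931 = 6.2966
  (20 − 18.1751)²/18.1751 = 0.1832
  (18 − 28.3318)²/28.3318 = 3.7677
  (23 − 31.5069)²/31.5069 = 2.2969
  (48 − 49.8249)²/49.8249 = 0.0668
  (88 − 77.6682)²/77.6682 = 1.3744
χ² = 6.2966 + 0.1832 + 3.7677 + 2.2969 + 0.0668 + 1.3744 = 13.986

13.986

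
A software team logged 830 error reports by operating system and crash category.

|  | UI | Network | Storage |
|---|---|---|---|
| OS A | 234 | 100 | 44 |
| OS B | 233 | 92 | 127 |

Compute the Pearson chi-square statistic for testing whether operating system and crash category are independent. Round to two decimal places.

Row totals: 378, 452. Column totals: 467, 192, 171. Grand total N = 830.
Expected counts (row total × column total / N):
  OS A, UI: 378×467/830 = 212.682
  OS A, Network: 378×192/830 = 87.441
  OS A, Storage: 378×171/830 = 77.877
  OS B, UI: 452×467/830 = 254.318
  OS B, Network: 452×192/830 = 104.559
  OS B, Storage: 452×171/830 = 93.123
Contributions (O − E)²/E:
  (234 − 212.682)²/212.682 = 2.1368
  (100 − 87.441)²/87.441 = 1.8038
  (44 − 77.877)²/77.877 = 14.7367
  (233 − 254.318)²/254.318 = 1.7870
  (92 − 104.559)²/104.559 = 1.5085
  (127 − 93.123)²/93.123 = 12.3240
χ² = 2.1368 + 1.8038 + 14.7367 + 1.7870 + 1.5085 + 12.3240 = 34.30

34.30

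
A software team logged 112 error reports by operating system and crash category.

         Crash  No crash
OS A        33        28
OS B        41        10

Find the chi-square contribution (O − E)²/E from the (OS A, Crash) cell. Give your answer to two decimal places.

1.32

Row total (OS A) = 61; column total (Crash) = 74; N = 112.
Expected count E = 61 × 74 / 112 = 40.304.
Contribution = (O − E)²/E = (33 − 40.304)² / 40.304 = 1.32.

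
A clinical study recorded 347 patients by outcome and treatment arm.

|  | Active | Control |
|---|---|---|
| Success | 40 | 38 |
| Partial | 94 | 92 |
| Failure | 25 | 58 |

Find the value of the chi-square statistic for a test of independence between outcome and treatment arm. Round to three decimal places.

Row totals: 78, 186, 83. Column totals: 159, 188. Grand total N = 347.
Expected counts (row total × column total / N):
  Success, Active: 78×159/347 = 35.7406
  Success, Control: 78×188/347 = 42.2594
  Partial, Active: 186×159/347 = 85.2277
  Partial, Control: 186×188/347 = 100.7723
  Failure, Active: 83×159/347 = 38.0317
  Failure, Control: 83×188/347 = 44.9683
Contributions (O − E)²/E:
  (40 − 35.7406)²/35.7406 = 0.5076
  (38 − 42.2594)²/42.2594 = 0.4293
  (94 − 85.2277)²/85.2277 = 0.9029
  (92 − 100.7723)²/100.7723 = 0.7636
  (25 − 38.0317)²/38.0317 = 4.4654
  (58 − 44.9683)²/44.9683 = 3.7766
χ² = 0.5076 + 0.4293 + 0.9029 + 0.7636 + 4.4654 + 3.7766 = 10.845

10.845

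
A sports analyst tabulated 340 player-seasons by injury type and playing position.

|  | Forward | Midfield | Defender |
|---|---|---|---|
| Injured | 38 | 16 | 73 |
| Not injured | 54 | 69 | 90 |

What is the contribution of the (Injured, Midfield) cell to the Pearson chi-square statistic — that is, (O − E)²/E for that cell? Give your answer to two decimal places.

Row total (Injured) = 127; column total (Midfield) = 85; N = 340.
Expected count E = 127 × 85 / 340 = 31.750.
Contribution = (O − E)²/E = (16 − 31.750)² / 31.750 = 7.81.

7.81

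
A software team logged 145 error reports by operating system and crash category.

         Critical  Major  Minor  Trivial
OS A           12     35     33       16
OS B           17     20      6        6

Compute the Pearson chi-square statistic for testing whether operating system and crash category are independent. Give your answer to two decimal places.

Row totals: 96, 49. Column totals: 29, 55, 39, 22. Grand total N = 145.
Expected counts (row total × column total / N):
  OS A, Critical: 96×29/145 = 19.200
  OS A, Major: 96×55/145 = 36.414
  OS A, Minor: 96×39/145 = 25.821
  OS A, Trivial: 96×22/145 = 14.566
  OS B, Critical: 49×29/145 = 9.800
  OS B, Major: 49×55/145 = 18.586
  OS B, Minor: 49×39/145 = 13.179
  OS B, Trivial: 49×22/145 = 7.434
Contributions (O − E)²/E:
  (12 − 19.200)²/19.200 = 2.7000
  (35 − 36.414)²/36.414 = 0.0549
  (33 − 25.821)²/25.821 = 1.9960
  (16 − 14.566)²/14.566 = 0.1412
  (17 − 9.800)²/9.800 = 5.2898
  (20 − 18.586)²/18.586 = 0.1076
  (6 − 13.179)²/13.179 = 3.9106
  (6 − 7.434)²/7.434 = 0.2766
χ² = 2.7000 + 0.0549 + 1.9960 + 0.1412 + 5.2898 + 0.1076 + 3.9106 + 0.2766 = 14.48

14.48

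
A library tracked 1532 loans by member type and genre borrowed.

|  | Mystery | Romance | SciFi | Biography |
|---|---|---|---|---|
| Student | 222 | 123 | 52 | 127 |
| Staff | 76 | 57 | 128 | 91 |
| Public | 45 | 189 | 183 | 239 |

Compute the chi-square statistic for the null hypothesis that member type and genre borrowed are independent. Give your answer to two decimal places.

267.05

Row totals: 524, 352, 656. Column totals: 343, 369, 363, 457. Grand total N = 1532.
Expected counts (row total × column total / N):
  Student, Mystery: 524×343/1532 = 117.3185
  Student, Romance: 524×369/1532 = 126.2115
  Student, SciFi: 524×363/1532 = 124.1593
  Student, Biography: 524×457/1532 = 156.3107
  Staff, Mystery: 352×343/1532 = 78.8094
  Staff, Romance: 352×369/1532 = 84.7833
  Staff, SciFi: 352×363/1532 = 83.4047
  Staff, Biography: 352×457/1532 = 105.0026
  Public, Mystery: 656×343/1532 = 146.8721
  Public, Romance: 656×369/1532 = 158.0052
  Public, SciFi: 656×363/1532 = 155.4360
  Public, Biography: 656×457/1532 = 195.6867
Contributions (O − E)²/E:
  (222 − 117.3185)²/117.3185 = 93.4057
  (123 − 126.2115)²/126.2115 = 0.0817
  (52 − 124.1593)²/124.1593 = 41.9378
  (127 − 156.3107)²/156.3107 = 5.4962
  (76 − 78.8094)²/78.8094 = 0.1001
  (57 − 84.7833)²/84.7833 = 9.1045
  (128 − 83.4047)²/83.4047 = 23.8445
  (91 − 105.0026)²/105.0026 = 1.8673
  (45 − 146.8721)²/146.8721 = 70.6596
  (189 − 158.0052)²/158.0052 = 6.0800
  (183 − 155.4360)²/155.4360 = 4.8880
  (239 − 195.6867)²/195.6867 = 9.5870
χ² = 93.4057 + 0.0817 + 41.9378 + 5.4962 + 0.1001 + 9.1045 + 23.8445 + 1.8673 + 70.6596 + 6.0800 + 4.8880 + 9.5870 = 267.05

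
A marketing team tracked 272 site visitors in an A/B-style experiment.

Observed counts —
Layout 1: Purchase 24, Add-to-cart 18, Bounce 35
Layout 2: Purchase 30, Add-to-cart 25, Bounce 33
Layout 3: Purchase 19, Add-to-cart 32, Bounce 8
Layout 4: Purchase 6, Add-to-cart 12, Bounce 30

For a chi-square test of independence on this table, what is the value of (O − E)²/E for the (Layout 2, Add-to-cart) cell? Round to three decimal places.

0.352

Row total (Layout 2) = 88; column total (Add-to-cart) = 87; N = 272.
Expected count E = 88 × 87 / 272 = 28.1471.
Contribution = (O − E)²/E = (25 − 28.1471)² / 28.1471 = 0.352.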